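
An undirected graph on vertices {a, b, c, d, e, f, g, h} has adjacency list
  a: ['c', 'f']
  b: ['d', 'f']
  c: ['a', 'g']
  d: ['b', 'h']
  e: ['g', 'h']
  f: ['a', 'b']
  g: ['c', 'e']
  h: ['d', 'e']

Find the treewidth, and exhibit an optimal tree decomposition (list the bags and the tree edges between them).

Treewidth 2.
One optimal decomposition is:
Bags: B1 = {a, c, f}  B2 = {b, c, f}  B3 = {b, c, d}  B4 = {c, d, h}  B5 = {c, e, h}  B6 = {c, e, g}
Tree: B1–B2, B2–B3, B3–B4, B4–B5, B5–B6

Each bag holds 3 vertices, so the decomposition has width 2, which upper-bounds the treewidth. Since c–a–f–b–d–h–e–g–c is a cycle in G, G is not acyclic. Forests are exactly the graphs of treewidth ≤ 1, so tw(G) ≥ 2. Therefore the treewidth is 2.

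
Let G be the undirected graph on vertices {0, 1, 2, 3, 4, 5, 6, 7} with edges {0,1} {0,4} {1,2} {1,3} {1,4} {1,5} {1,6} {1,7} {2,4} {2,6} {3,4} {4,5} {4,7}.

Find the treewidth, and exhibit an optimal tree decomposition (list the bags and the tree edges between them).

Treewidth 2.
One optimal decomposition is:
Bags: B1 = {1, 4, 5}  B2 = {1, 3, 4}  B3 = {1, 4, 7}  B4 = {1, 2, 4}  B5 = {1, 2, 6}  B6 = {0, 1, 4}
Tree: B1–B2, B1–B3, B3–B4, B4–B5, B2–B6

Every bag has size at most 3, so the width is 3 − 1 = 2 and tw(G) ≤ 2. Conversely, {0, 1, 4} is a clique of size 3, and the vertices of any clique must share a bag in every tree decomposition; so some bag has ≥ 3 vertices and tw(G) ≥ 2. Combining the bounds, tw(G) = 2.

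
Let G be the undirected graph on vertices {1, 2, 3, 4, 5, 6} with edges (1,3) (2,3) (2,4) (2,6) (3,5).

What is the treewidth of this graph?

A width-1 tree decomposition is:
Bags: B1 = {2, 3}  B2 = {2, 6}  B3 = {2, 4}  B4 = {1, 3}  B5 = {3, 5}
Tree: B1–B2, B2–B3, B1–B4, B1–B5
The largest bag has 2 vertices, giving width 1; this decomposition certifies tw(G) ≤ 1. Any graph with an edge has treewidth ≥ 1, and G has the edge 2–3. Combining the bounds, tw(G) = 1.

1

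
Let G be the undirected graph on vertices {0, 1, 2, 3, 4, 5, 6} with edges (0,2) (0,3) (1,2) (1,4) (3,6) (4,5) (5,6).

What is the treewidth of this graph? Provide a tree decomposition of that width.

Every bag has size at most 3, so the width is 3 − 1 = 2 and tw(G) ≤ 2. For the lower bound, G contains the cycle 5–4–1–2–0–3–6–5, so G is not a forest; only forests have treewidth ≤ 1, hence tw(G) ≥ 2. Combining the bounds, tw(G) = 2.

Treewidth 2.
One such decomposition:
Bags: B1 = {1, 4, 5}  B2 = {1, 2, 5}  B3 = {0, 2, 5}  B4 = {0, 3, 5}  B5 = {3, 5, 6}
Tree: B1–B2, B2–B3, B3–B4, B4–B5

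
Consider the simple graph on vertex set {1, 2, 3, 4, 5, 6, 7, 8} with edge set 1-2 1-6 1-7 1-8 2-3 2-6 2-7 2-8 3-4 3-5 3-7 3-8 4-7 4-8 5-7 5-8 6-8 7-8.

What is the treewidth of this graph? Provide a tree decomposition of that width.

Every bag has size at most 4, so the width is 4 − 1 = 3 and tw(G) ≤ 3. Conversely, {1, 2, 6, 8} is a clique of size 4, and the vertices of any clique must share a bag in every tree decomposition; so some bag has ≥ 4 vertices and tw(G) ≥ 3. The upper and lower bounds meet at 3, so that is the treewidth.

Treewidth 3.
Bags: B1 = {1, 2, 7, 8}  B2 = {2, 3, 7, 8}  B3 = {3, 5, 7, 8}  B4 = {3, 4, 7, 8}  B5 = {1, 2, 6, 8}
Tree: B1–B2, B2–B3, B2–B4, B1–B5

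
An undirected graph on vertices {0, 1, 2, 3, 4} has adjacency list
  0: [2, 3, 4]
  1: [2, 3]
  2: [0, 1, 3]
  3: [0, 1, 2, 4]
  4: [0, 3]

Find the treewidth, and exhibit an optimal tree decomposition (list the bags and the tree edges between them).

Each bag holds 3 vertices, so the decomposition has width 2, which upper-bounds the treewidth. For the lower bound, the 3 vertices {0, 2, 3} are pairwise adjacent, and any tree decomposition puts a clique entirely inside one bag — forcing width ≥ 2. Combining the bounds, tw(G) = 2.

Treewidth 2.
Bags: B1 = {1, 2, 3}  B2 = {0, 2, 3}  B3 = {0, 3, 4}
Tree: B1–B2, B2–B3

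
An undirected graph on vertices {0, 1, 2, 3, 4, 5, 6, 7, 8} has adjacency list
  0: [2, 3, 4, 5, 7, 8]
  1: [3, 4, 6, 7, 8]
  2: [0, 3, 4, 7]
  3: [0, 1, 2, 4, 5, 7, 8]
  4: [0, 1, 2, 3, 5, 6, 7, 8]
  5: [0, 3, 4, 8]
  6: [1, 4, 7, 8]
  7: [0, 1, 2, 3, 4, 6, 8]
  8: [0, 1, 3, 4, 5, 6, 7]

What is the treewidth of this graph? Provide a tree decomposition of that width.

Treewidth 4.
Bags: B1 = {1, 3, 4, 7, 8}  B2 = {0, 3, 4, 7, 8}  B3 = {1, 4, 6, 7, 8}  B4 = {0, 3, 4, 5, 8}  B5 = {0, 2, 3, 4, 7}
Tree: B1–B2, B1–B3, B2–B4, B2–B5

Each bag holds 5 vertices, so the decomposition has width 4, which upper-bounds the treewidth. Conversely, {0, 3, 4, 5, 8} is a clique of size 5, and the vertices of any clique must share a bag in every tree decomposition; so some bag has ≥ 5 vertices and tw(G) ≥ 4. The upper and lower bounds meet at 4, so that is the treewidth.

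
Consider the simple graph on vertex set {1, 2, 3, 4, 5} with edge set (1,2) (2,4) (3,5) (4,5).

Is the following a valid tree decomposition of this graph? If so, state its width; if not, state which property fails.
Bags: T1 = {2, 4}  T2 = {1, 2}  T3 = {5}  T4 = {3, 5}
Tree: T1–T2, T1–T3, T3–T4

A tree decomposition must satisfy three properties: every vertex lies in some bag; for every edge, both endpoints lie together in some bag; and for every vertex, the bags containing it form a connected subtree. Here edge (4,5) lies in no bag, so the decomposition is invalid.

No — edge (4,5) lies in no bag.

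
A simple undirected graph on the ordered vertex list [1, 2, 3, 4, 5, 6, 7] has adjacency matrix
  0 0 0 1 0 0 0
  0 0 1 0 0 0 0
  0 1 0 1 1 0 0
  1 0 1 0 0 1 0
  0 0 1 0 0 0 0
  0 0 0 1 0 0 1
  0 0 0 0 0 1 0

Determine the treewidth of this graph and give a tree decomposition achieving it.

Treewidth 1.
Bags: B1 = {2, 3}  B2 = {3, 4}  B3 = {4, 6}  B4 = {6, 7}  B5 = {1, 4}  B6 = {3, 5}
Tree: B1–B2, B2–B3, B3–B4, B2–B5, B1–B6

Every bag has size at most 2, so the width is 2 − 1 = 1 and tw(G) ≤ 1. G has an edge, so its treewidth is at least 1. Combining the bounds, tw(G) = 1.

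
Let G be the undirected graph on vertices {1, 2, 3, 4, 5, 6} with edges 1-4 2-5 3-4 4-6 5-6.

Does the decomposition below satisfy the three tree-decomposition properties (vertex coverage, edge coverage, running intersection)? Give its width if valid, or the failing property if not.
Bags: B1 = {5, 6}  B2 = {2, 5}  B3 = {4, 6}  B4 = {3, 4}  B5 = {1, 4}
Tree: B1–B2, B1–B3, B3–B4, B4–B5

Yes; width 1.

Every vertex of G appears in some bag (union = {1, 2, 3, 4, 5, 6}); every edge is covered by a bag; and for each vertex v the set of bags containing v is connected in the bag tree. The decomposition is therefore valid. The largest bag has 2 vertices, so the width is 1.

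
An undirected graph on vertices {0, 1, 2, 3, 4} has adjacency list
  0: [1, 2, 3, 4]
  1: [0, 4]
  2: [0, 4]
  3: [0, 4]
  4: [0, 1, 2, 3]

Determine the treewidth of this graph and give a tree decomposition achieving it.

Treewidth 2.
One optimal decomposition is:
Bags: B1 = {0, 1, 4}  B2 = {0, 3, 4}  B3 = {0, 2, 4}
Tree: B1–B2, B1–B3

The largest bag has 3 vertices, giving width 2; this decomposition certifies tw(G) ≤ 2. Conversely, {0, 1, 4} is a clique of size 3, and the vertices of any clique must share a bag in every tree decomposition; so some bag has ≥ 3 vertices and tw(G) ≥ 2. Hence tw(G) = 2 exactly.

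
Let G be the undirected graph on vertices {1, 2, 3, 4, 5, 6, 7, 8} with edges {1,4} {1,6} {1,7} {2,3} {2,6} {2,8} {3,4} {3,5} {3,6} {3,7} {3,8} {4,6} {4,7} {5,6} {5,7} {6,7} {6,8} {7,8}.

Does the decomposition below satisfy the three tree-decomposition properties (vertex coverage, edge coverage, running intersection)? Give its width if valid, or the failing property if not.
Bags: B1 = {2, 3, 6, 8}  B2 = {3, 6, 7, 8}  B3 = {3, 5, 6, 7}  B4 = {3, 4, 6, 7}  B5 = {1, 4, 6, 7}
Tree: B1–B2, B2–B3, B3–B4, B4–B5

Vertex coverage: the bags together contain {1, 2, 3, 4, 5, 6, 7, 8}, the full vertex set. Edge coverage: each edge of G has both endpoints in at least one bag. Running intersection: for every vertex, the bags containing it form a connected subtree. All three properties hold, so this is a valid tree decomposition of width max|bag| − 1 = 3, and hence tw(G) ≤ 3.

Yes; width 3.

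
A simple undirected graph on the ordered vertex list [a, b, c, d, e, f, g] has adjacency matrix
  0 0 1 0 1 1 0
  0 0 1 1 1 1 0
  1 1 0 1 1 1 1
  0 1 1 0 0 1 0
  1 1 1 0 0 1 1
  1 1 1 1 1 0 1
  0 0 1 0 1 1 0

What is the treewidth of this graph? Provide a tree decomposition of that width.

Treewidth 3.
One optimal decomposition is:
Bags: B1 = {b, c, e, f}  B2 = {b, c, d, f}  B3 = {c, e, f, g}  B4 = {a, c, e, f}
Tree: B1–B2, B1–B3, B1–B4

Every bag has size at most 4, so the width is 4 − 1 = 3 and tw(G) ≤ 3. For the lower bound, the 4 vertices {b, c, d, f} are pairwise adjacent, and any tree decomposition puts a clique entirely inside one bag — forcing width ≥ 3. Combining the bounds, tw(G) = 3.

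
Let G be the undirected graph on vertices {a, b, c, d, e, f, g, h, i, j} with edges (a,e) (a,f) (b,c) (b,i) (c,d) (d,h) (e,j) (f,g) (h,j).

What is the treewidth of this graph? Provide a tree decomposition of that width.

Every bag has size at most 2, so the width is 2 − 1 = 1 and tw(G) ≤ 1. Any graph with an edge has treewidth ≥ 1, and G has the edge i–b. Combining the bounds, tw(G) = 1.

Treewidth 1.
One optimal decomposition is:
Bags: B1 = {b, i}  B2 = {b, c}  B3 = {c, d}  B4 = {d, h}  B5 = {h, j}  B6 = {e, j}  B7 = {a, e}  B8 = {a, f}  B9 = {f, g}
Tree: B1–B2, B2–B3, B3–B4, B4–B5, B5–B6, B6–B7, B7–B8, B8–B9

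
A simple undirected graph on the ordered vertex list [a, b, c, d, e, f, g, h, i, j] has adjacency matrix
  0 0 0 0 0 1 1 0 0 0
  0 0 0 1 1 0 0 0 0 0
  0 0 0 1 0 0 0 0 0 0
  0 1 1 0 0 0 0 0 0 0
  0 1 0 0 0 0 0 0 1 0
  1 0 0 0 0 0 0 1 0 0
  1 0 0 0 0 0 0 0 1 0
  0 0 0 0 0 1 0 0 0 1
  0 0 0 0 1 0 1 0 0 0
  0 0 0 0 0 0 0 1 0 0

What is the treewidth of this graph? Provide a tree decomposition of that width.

Every bag has size at most 2, so the width is 2 − 1 = 1 and tw(G) ≤ 1. G has an edge, so its treewidth is at least 1. The upper and lower bounds meet at 1, so that is the treewidth.

Treewidth 1.
One such decomposition:
Bags: B1 = {c, d}  B2 = {b, d}  B3 = {b, e}  B4 = {e, i}  B5 = {g, i}  B6 = {a, g}  B7 = {a, f}  B8 = {f, h}  B9 = {h, j}
Tree: B1–B2, B2–B3, B3–B4, B4–B5, B5–B6, B6–B7, B7–B8, B8–B9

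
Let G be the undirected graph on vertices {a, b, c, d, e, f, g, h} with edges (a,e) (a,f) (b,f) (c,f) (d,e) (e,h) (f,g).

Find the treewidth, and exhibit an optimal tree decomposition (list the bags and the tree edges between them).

Treewidth 1.
One optimal decomposition is:
Bags: B1 = {b, f}  B2 = {a, f}  B3 = {a, e}  B4 = {e, h}  B5 = {c, f}  B6 = {d, e}  B7 = {f, g}
Tree: B1–B2, B2–B3, B3–B4, B2–B5, B3–B6, B2–B7

The largest bag has 2 vertices, giving width 1; this decomposition certifies tw(G) ≤ 1. G has an edge, so its treewidth is at least 1. Combining the bounds, tw(G) = 1.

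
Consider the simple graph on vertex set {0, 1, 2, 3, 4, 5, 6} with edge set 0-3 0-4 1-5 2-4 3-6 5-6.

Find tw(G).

A width-1 tree decomposition is:
Bags: B1 = {1, 5}  B2 = {5, 6}  B3 = {3, 6}  B4 = {0, 3}  B5 = {0, 4}  B6 = {2, 4}
Tree: B1–B2, B2–B3, B3–B4, B4–B5, B5–B6
Every bag has size at most 2, so the width is 2 − 1 = 1 and tw(G) ≤ 1. Since G has at least one edge (e.g. 1–5), it is not an edgeless graph, so tw(G) ≥ 1. Combining the bounds, tw(G) = 1.

1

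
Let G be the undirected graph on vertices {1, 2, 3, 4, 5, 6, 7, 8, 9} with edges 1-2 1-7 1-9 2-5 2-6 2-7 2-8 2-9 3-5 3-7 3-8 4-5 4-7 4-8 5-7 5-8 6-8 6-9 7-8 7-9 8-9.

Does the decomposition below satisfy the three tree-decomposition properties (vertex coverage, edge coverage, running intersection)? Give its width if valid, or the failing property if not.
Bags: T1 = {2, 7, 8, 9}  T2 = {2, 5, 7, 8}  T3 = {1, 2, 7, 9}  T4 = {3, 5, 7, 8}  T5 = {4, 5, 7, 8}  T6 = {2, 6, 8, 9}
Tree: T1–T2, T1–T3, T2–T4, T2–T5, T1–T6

Vertex coverage: the bags together contain {1, 2, 3, 4, 5, 6, 7, 8, 9}, the full vertex set. Edge coverage: each edge of G has both endpoints in at least one bag. Running intersection: for every vertex, the bags containing it form a connected subtree. All three properties hold, so this is a valid tree decomposition of width max|bag| − 1 = 3, and hence tw(G) ≤ 3.

Yes; width 3.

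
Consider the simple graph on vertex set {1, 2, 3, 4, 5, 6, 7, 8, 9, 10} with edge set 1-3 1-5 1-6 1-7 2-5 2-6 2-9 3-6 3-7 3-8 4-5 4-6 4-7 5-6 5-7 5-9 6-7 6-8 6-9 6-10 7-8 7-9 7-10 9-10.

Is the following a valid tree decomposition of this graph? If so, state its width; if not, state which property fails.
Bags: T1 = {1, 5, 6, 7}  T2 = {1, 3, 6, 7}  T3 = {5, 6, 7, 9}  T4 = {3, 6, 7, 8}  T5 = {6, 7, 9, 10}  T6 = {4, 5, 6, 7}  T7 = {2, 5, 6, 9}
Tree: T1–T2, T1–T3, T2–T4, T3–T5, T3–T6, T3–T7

Yes; width 3.

Every vertex of G appears in some bag (union = {1, 2, 3, 4, 5, 6, 7, 8, 9, 10}); every edge is covered by a bag; and for each vertex v the set of bags containing v is connected in the bag tree. The decomposition is therefore valid. The largest bag has 4 vertices, so the width is 3.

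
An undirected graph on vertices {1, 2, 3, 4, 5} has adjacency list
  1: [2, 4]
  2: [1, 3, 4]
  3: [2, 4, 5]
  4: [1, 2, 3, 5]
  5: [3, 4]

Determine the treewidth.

A width-2 tree decomposition is:
Bags: B1 = {2, 3, 4}  B2 = {1, 2, 4}  B3 = {3, 4, 5}
Tree: B1–B2, B1–B3
The largest bag has 3 vertices, giving width 2; this decomposition certifies tw(G) ≤ 2. For the lower bound, the 3 vertices {1, 2, 4} are pairwise adjacent, and any tree decomposition puts a clique entirely inside one bag — forcing width ≥ 2. Hence tw(G) = 2 exactly.

2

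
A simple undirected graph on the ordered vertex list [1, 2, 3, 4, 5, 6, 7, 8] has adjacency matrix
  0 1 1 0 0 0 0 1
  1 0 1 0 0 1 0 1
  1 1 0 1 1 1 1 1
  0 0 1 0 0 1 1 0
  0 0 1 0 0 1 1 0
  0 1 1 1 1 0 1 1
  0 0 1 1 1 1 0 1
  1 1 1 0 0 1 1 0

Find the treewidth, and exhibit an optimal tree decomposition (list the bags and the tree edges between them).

Treewidth 3.
Bags: B1 = {3, 4, 6, 7}  B2 = {3, 5, 6, 7}  B3 = {3, 6, 7, 8}  B4 = {2, 3, 6, 8}  B5 = {1, 2, 3, 8}
Tree: B1–B2, B1–B3, B3–B4, B4–B5

Every bag has size at most 4, so the width is 4 − 1 = 3 and tw(G) ≤ 3. Conversely, {1, 2, 3, 8} is a clique of size 4, and the vertices of any clique must share a bag in every tree decomposition; so some bag has ≥ 4 vertices and tw(G) ≥ 3. Hence tw(G) = 3 exactly.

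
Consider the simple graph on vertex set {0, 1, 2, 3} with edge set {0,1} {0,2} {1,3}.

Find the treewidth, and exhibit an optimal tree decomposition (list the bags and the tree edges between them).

Treewidth 1.
One such decomposition:
Bags: B1 = {0, 2}  B2 = {0, 1}  B3 = {1, 3}
Tree: B1–B2, B2–B3

Each bag holds 2 vertices, so the decomposition has width 1, which upper-bounds the treewidth. Any graph with an edge has treewidth ≥ 1, and G has the edge 2–0. Therefore the treewidth is 1.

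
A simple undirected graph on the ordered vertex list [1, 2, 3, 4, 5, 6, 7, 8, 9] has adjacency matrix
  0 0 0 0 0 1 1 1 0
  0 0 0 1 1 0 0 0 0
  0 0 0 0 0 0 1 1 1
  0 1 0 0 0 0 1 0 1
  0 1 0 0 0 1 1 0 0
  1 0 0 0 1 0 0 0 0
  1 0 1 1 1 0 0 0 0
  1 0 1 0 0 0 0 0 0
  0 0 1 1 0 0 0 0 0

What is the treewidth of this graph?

3

A width-3 tree decomposition is:
Bags: B1 = {1, 3, 6, 8}  B2 = {1, 3, 6, 7}  B3 = {3, 5, 6, 7}  B4 = {3, 5, 7, 9}  B5 = {4, 5, 7, 9}  B6 = {2, 4, 5, 9}
Tree: B1–B2, B2–B3, B3–B4, B4–B5, B5–B6
Each bag holds 4 vertices, so the decomposition has width 3, which upper-bounds the treewidth. For the lower bound: the 4 vertex sets {1,6,8}, {3}, {7}, {2,4,5,9} are disjoint, each induces a connected subgraph, and every pair is joined by at least one edge of G. Contracting each set to a single vertex therefore yields K_{4} as a minor, and since treewidth is minor-monotone, tw(G) ≥ tw(K_{4}) = 3. Therefore the treewidth is 3.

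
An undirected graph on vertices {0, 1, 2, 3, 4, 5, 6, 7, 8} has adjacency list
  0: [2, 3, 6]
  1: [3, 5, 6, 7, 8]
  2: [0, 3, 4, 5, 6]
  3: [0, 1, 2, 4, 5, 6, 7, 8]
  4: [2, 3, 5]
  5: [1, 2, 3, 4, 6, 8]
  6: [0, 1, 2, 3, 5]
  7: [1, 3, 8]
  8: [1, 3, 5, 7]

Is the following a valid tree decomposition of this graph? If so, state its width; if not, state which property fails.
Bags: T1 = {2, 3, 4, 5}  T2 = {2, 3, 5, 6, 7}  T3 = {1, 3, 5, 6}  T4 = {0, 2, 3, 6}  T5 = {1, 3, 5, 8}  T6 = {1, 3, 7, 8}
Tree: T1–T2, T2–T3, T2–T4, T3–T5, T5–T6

No — bags containing vertex 7 are not connected in the tree.

A tree decomposition must satisfy three properties: every vertex lies in some bag; for every edge, both endpoints lie together in some bag; and for every vertex, the bags containing it form a connected subtree. Here bags containing vertex 7 are not connected in the tree, so the decomposition is invalid.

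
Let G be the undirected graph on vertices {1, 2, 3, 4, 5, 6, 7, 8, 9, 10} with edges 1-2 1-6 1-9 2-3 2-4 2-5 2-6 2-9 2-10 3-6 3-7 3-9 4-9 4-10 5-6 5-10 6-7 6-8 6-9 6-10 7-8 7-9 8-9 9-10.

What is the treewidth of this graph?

3

A width-3 tree decomposition is:
Bags: B1 = {2, 5, 6, 10}  B2 = {2, 6, 9, 10}  B3 = {2, 3, 6, 9}  B4 = {1, 2, 6, 9}  B5 = {3, 6, 7, 9}  B6 = {6, 7, 8, 9}  B7 = {2, 4, 9, 10}
Tree: B1–B2, B2–B3, B2–B4, B3–B5, B5–B6, B2–B7
Every bag has size at most 4, so the width is 4 − 1 = 3 and tw(G) ≤ 3. For the lower bound, the 4 vertices {2, 4, 9, 10} are pairwise adjacent, and any tree decomposition puts a clique entirely inside one bag — forcing width ≥ 3. Therefore the treewidth is 3.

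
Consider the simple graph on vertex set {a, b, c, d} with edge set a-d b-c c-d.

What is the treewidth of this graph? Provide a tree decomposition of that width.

Each bag holds 2 vertices, so the decomposition has width 1, which upper-bounds the treewidth. G has an edge, so its treewidth is at least 1. Hence tw(G) = 1 exactly.

Treewidth 1.
One optimal decomposition is:
Bags: B1 = {a, d}  B2 = {c, d}  B3 = {b, c}
Tree: B1–B2, B2–B3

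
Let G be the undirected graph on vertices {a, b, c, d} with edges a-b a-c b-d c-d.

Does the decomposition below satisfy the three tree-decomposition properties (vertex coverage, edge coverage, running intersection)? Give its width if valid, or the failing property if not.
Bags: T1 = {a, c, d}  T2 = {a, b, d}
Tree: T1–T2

Checking the three conditions: (i) the bags cover all of {a, b, c, d}; (ii) for each edge, some bag contains both endpoints; (iii) the bags containing any fixed vertex form a subtree. All hold, so the decomposition is valid with width 3 − 1 = 2.

Yes; width 2.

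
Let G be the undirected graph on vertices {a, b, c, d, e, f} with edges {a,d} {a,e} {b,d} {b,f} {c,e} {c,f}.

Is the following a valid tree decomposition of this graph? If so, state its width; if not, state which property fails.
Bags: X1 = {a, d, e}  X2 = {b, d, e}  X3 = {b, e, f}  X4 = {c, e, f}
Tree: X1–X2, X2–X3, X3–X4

Every vertex of G appears in some bag (union = {a, b, c, d, e, f}); every edge is covered by a bag; and for each vertex v the set of bags containing v is connected in the bag tree. The decomposition is therefore valid. The largest bag has 3 vertices, so the width is 2.

Yes; width 2.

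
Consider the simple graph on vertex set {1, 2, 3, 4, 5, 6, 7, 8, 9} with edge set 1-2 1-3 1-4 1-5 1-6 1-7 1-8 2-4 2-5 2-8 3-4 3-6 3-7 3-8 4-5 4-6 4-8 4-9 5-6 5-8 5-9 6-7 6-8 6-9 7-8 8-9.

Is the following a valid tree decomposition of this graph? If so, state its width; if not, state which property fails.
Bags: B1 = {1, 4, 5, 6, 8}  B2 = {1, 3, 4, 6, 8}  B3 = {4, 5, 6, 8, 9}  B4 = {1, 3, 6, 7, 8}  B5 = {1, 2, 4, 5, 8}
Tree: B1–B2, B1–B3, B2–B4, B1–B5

Yes; width 4.

Every vertex of G appears in some bag (union = {1, 2, 3, 4, 5, 6, 7, 8, 9}); every edge is covered by a bag; and for each vertex v the set of bags containing v is connected in the bag tree. The decomposition is therefore valid. The largest bag has 5 vertices, so the width is 4.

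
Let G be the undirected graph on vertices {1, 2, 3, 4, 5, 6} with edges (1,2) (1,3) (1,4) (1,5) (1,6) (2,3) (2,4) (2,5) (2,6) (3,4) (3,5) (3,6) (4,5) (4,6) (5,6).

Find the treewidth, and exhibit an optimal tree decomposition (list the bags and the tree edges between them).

With just one bag of size 6, the width is 6 − 1 = 5, so tw(G) ≤ 5. Conversely, {1, 2, 3, 4, 5, 6} is a clique of size 6, and the vertices of any clique must share a bag in every tree decomposition; so some bag has ≥ 6 vertices and tw(G) ≥ 5. The upper and lower bounds meet at 5, so that is the treewidth.

Treewidth 5.
Bags: B1 = {1, 2, 3, 4, 5, 6}
Tree: (single bag)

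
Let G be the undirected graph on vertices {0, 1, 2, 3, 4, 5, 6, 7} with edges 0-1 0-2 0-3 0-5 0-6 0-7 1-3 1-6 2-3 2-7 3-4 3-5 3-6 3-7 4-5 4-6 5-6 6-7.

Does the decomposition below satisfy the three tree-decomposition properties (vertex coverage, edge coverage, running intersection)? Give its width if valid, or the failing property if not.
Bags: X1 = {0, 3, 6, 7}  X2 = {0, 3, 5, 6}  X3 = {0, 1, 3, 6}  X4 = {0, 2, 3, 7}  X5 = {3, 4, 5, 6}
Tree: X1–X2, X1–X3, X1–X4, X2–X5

Checking the three conditions: (i) the bags cover all of {0, 1, 2, 3, 4, 5, 6, 7}; (ii) for each edge, some bag contains both endpoints; (iii) the bags containing any fixed vertex form a subtree. All hold, so the decomposition is valid with width 4 − 1 = 3.

Yes; width 3.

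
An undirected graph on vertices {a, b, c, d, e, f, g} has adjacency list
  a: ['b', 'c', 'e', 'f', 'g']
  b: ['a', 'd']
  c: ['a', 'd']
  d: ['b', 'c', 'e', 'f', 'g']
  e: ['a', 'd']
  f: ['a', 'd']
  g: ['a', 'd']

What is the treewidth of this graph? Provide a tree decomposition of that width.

Each bag holds 3 vertices, so the decomposition has width 2, which upper-bounds the treewidth. Since a–e–d–g–a is a cycle in G, G is not acyclic. Forests are exactly the graphs of treewidth ≤ 1, so tw(G) ≥ 2. Hence tw(G) = 2 exactly.

Treewidth 2.
One such decomposition:
Bags: B1 = {a, d, e}  B2 = {a, d, g}  B3 = {a, c, d}  B4 = {a, d, f}  B5 = {a, b, d}
Tree: B1–B2, B2–B3, B3–B4, B4–B5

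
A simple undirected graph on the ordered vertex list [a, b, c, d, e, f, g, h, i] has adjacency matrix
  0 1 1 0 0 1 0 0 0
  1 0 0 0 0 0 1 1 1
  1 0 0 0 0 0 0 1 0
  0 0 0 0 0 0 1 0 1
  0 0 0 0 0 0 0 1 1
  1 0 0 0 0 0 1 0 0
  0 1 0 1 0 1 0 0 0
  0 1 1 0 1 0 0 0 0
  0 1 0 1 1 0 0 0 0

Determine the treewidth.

3

A width-3 tree decomposition is:
Bags: B1 = {d, e, g, i}  B2 = {b, e, g, i}  B3 = {b, e, g, h}  B4 = {b, f, g, h}  B5 = {a, b, f, h}  B6 = {a, c, f, h}
Tree: B1–B2, B2–B3, B3–B4, B4–B5, B5–B6
Every bag has size at most 4, so the width is 4 − 1 = 3 and tw(G) ≤ 3. For the lower bound: the 4 vertex sets {d,e,i}, {g}, {b}, {a,c,f,h} are disjoint, each induces a connected subgraph, and every pair is joined by at least one edge of G. Contracting each set to a single vertex therefore yields K_{4} as a minor, and since treewidth is minor-monotone, tw(G) ≥ tw(K_{4}) = 3. The upper and lower bounds meet at 3, so that is the treewidth.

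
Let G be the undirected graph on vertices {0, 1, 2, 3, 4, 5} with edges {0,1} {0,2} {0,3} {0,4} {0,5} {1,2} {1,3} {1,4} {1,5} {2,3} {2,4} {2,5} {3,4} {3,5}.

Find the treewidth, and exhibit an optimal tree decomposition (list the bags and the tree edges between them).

Every bag has size at most 5, so the width is 5 − 1 = 4 and tw(G) ≤ 4. On the other hand G contains the 5-clique {0, 1, 2, 3, 4}. A clique must lie in a single bag of any decomposition, so no decomposition can have width below 4. Hence tw(G) = 4 exactly.

Treewidth 4.
One optimal decomposition is:
Bags: B1 = {0, 1, 2, 3, 4}  B2 = {0, 1, 2, 3, 5}
Tree: B1–B2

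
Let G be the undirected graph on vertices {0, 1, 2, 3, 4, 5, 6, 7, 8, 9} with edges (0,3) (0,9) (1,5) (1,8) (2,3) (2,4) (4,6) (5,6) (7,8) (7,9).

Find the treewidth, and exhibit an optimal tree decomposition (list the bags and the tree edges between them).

Treewidth 2.
One optimal decomposition is:
Bags: B1 = {1, 5, 8}  B2 = {5, 7, 8}  B3 = {5, 7, 9}  B4 = {0, 5, 9}  B5 = {0, 3, 5}  B6 = {2, 3, 5}  B7 = {2, 4, 5}  B8 = {4, 5, 6}
Tree: B1–B2, B2–B3, B3–B4, B4–B5, B5–B6, B6–B7, B7–B8

The largest bag has 3 vertices, giving width 2; this decomposition certifies tw(G) ≤ 2. For the lower bound, G contains the cycle 5–1–8–7–9–0–3–2–4–6–5, so G is not a forest; only forests have treewidth ≤ 1, hence tw(G) ≥ 2. Hence tw(G) = 2 exactly.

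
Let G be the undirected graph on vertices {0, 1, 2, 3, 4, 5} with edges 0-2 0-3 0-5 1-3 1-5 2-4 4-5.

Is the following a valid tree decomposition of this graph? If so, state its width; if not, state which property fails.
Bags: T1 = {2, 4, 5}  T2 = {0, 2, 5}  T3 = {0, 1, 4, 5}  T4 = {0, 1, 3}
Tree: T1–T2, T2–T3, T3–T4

No — bags containing vertex 4 are not connected in the tree.

A tree decomposition must satisfy three properties: every vertex lies in some bag; for every edge, both endpoints lie together in some bag; and for every vertex, the bags containing it form a connected subtree. Here bags containing vertex 4 are not connected in the tree, so the decomposition is invalid.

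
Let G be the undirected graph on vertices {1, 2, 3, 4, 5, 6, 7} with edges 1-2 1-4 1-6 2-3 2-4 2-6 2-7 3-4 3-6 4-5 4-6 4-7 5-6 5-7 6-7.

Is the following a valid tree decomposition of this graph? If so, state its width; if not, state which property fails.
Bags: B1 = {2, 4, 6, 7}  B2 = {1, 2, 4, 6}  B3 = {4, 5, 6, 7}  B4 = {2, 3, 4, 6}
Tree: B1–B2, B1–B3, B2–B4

Checking the three conditions: (i) the bags cover all of {1, 2, 3, 4, 5, 6, 7}; (ii) for each edge, some bag contains both endpoints; (iii) the bags containing any fixed vertex form a subtree. All hold, so the decomposition is valid with width 4 − 1 = 3.

Yes; width 3.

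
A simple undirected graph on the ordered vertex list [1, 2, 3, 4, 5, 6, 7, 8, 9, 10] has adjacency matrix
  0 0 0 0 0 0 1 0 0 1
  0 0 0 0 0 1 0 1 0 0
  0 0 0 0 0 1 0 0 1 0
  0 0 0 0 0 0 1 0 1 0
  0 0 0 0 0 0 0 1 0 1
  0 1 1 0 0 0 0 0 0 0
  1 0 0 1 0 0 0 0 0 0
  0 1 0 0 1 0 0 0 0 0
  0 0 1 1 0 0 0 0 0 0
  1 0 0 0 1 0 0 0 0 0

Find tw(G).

A width-2 tree decomposition is:
Bags: B1 = {4, 7, 9}  B2 = {3, 7, 9}  B3 = {3, 6, 7}  B4 = {2, 6, 7}  B5 = {2, 7, 8}  B6 = {5, 7, 8}  B7 = {5, 7, 10}  B8 = {1, 7, 10}
Tree: B1–B2, B2–B3, B3–B4, B4–B5, B5–B6, B6–B7, B7–B8
The largest bag has 3 vertices, giving width 2; this decomposition certifies tw(G) ≤ 2. For the lower bound, G contains the cycle 7–4–9–3–6–2–8–5–10–1–7, so G is not a forest; only forests have treewidth ≤ 1, hence tw(G) ≥ 2. Combining the bounds, tw(G) = 2.

2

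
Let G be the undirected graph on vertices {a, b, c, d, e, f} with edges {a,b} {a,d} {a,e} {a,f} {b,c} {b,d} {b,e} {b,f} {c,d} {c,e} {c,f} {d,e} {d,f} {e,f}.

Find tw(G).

4

A width-4 tree decomposition is:
Bags: B1 = {a, b, d, e, f}  B2 = {b, c, d, e, f}
Tree: B1–B2
The largest bag has 5 vertices, giving width 4; this decomposition certifies tw(G) ≤ 4. For the lower bound, the 5 vertices {b, c, d, e, f} are pairwise adjacent, and any tree decomposition puts a clique entirely inside one bag — forcing width ≥ 4. The upper and lower bounds meet at 4, so that is the treewidth.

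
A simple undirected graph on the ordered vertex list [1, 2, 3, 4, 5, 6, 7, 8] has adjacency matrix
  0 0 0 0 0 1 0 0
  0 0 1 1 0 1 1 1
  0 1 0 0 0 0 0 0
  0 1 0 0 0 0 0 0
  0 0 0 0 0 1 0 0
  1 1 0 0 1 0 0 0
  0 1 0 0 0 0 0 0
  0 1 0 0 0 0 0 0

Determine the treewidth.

A width-1 tree decomposition is:
Bags: B1 = {5, 6}  B2 = {1, 6}  B3 = {2, 6}  B4 = {2, 7}  B5 = {2, 3}  B6 = {2, 8}  B7 = {2, 4}
Tree: B1–B2, B1–B3, B3–B4, B3–B5, B3–B6, B3–B7
Each bag holds 2 vertices, so the decomposition has width 1, which upper-bounds the treewidth. Since G has at least one edge (e.g. 5–6), it is not an edgeless graph, so tw(G) ≥ 1. Combining the bounds, tw(G) = 1.

1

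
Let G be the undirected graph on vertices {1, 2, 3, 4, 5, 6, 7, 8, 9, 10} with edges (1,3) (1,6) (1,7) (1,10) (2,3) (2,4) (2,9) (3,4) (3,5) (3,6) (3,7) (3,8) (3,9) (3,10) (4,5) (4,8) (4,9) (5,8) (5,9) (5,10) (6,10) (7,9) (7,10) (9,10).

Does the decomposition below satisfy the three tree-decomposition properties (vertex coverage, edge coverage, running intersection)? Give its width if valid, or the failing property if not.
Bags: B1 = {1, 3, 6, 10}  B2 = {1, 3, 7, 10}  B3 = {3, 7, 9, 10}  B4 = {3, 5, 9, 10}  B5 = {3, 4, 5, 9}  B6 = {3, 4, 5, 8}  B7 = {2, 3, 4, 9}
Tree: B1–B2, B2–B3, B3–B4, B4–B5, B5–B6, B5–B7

Yes; width 3.

Checking the three conditions: (i) the bags cover all of {1, 2, 3, 4, 5, 6, 7, 8, 9, 10}; (ii) for each edge, some bag contains both endpoints; (iii) the bags containing any fixed vertex form a subtree. All hold, so the decomposition is valid with width 4 − 1 = 3.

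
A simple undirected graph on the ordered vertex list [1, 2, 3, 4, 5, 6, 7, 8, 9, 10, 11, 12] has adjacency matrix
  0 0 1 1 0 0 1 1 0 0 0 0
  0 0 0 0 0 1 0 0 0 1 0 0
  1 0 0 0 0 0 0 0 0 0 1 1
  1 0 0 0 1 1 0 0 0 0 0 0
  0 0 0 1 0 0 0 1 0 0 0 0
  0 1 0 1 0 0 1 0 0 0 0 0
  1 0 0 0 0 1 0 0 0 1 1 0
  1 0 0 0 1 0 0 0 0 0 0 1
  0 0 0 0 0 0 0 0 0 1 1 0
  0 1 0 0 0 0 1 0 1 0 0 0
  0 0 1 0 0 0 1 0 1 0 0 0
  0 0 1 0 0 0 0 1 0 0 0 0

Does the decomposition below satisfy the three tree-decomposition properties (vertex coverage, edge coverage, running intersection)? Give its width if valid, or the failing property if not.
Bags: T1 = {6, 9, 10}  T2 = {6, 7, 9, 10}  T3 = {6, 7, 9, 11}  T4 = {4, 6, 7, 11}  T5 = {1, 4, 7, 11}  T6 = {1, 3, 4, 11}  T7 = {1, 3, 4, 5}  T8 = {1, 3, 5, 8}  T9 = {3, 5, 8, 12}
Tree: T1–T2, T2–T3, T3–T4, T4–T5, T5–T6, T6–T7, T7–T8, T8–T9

A tree decomposition must satisfy three properties: every vertex lies in some bag; for every edge, both endpoints lie together in some bag; and for every vertex, the bags containing it form a connected subtree. Here vertex 2 appears in no bag, so the decomposition is invalid.

No — vertex 2 appears in no bag.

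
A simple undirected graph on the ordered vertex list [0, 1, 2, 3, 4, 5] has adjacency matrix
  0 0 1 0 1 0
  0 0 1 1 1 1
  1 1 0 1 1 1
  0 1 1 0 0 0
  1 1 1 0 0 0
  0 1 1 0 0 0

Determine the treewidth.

A width-2 tree decomposition is:
Bags: B1 = {1, 2, 4}  B2 = {0, 2, 4}  B3 = {1, 2, 5}  B4 = {1, 2, 3}
Tree: B1–B2, B1–B3, B1–B4
The largest bag has 3 vertices, giving width 2; this decomposition certifies tw(G) ≤ 2. On the other hand G contains the 3-clique {0, 2, 4}. A clique must lie in a single bag of any decomposition, so no decomposition can have width below 2. The upper and lower bounds meet at 2, so that is the treewidth.

2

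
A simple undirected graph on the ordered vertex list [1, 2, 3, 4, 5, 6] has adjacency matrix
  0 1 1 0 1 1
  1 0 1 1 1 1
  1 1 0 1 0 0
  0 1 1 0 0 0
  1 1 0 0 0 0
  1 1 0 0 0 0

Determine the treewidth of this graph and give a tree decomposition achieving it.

Each bag holds 3 vertices, so the decomposition has width 2, which upper-bounds the treewidth. For the lower bound, the 3 vertices {1, 2, 3} are pairwise adjacent, and any tree decomposition puts a clique entirely inside one bag — forcing width ≥ 2. The upper and lower bounds meet at 2, so that is the treewidth.

Treewidth 2.
One such decomposition:
Bags: B1 = {1, 2, 3}  B2 = {2, 3, 4}  B3 = {1, 2, 6}  B4 = {1, 2, 5}
Tree: B1–B2, B1–B3, B1–B4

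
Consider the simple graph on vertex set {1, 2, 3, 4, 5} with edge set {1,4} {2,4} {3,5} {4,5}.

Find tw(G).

A width-1 tree decomposition is:
Bags: B1 = {3, 5}  B2 = {4, 5}  B3 = {2, 4}  B4 = {1, 4}
Tree: B1–B2, B2–B3, B2–B4
Each bag holds 2 vertices, so the decomposition has width 1, which upper-bounds the treewidth. Any graph with an edge has treewidth ≥ 1, and G has the edge 3–5. Hence tw(G) = 1 exactly.

1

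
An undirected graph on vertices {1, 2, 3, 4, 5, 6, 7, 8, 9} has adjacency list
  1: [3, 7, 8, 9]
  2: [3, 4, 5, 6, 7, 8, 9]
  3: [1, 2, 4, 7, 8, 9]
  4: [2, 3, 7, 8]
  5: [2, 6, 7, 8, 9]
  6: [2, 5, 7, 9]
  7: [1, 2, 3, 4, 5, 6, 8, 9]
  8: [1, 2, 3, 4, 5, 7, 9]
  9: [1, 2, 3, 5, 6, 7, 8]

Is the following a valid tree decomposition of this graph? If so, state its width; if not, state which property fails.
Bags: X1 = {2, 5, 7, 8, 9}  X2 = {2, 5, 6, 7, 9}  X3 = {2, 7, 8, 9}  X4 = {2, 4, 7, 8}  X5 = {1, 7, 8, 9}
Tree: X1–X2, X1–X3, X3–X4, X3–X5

No — vertex 3 appears in no bag.

A tree decomposition must satisfy three properties: every vertex lies in some bag; for every edge, both endpoints lie together in some bag; and for every vertex, the bags containing it form a connected subtree. Here vertex 3 appears in no bag, so the decomposition is invalid.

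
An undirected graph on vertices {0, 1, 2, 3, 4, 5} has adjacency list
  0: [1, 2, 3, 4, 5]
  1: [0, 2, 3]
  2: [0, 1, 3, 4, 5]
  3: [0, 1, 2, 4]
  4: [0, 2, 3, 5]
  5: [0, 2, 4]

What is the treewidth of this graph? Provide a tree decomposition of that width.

Every bag has size at most 4, so the width is 4 − 1 = 3 and tw(G) ≤ 3. For the lower bound, the 4 vertices {0, 1, 2, 3} are pairwise adjacent, and any tree decomposition puts a clique entirely inside one bag — forcing width ≥ 3. Hence tw(G) = 3 exactly.

Treewidth 3.
One such decomposition:
Bags: B1 = {0, 1, 2, 3}  B2 = {0, 2, 3, 4}  B3 = {0, 2, 4, 5}
Tree: B1–B2, B2–B3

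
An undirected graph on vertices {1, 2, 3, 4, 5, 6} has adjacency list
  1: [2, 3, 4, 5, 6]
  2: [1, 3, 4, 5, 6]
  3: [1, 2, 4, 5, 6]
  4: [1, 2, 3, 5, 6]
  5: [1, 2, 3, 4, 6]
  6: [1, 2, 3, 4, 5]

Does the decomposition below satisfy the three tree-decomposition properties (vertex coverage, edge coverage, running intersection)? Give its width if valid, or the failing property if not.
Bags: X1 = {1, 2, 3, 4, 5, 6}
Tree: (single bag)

Checking the three conditions: (i) the bags cover all of {1, 2, 3, 4, 5, 6}; (ii) for each edge, some bag contains both endpoints; (iii) the bags containing any fixed vertex form a subtree. All hold, so the decomposition is valid with width 6 − 1 = 5.

Yes; width 5.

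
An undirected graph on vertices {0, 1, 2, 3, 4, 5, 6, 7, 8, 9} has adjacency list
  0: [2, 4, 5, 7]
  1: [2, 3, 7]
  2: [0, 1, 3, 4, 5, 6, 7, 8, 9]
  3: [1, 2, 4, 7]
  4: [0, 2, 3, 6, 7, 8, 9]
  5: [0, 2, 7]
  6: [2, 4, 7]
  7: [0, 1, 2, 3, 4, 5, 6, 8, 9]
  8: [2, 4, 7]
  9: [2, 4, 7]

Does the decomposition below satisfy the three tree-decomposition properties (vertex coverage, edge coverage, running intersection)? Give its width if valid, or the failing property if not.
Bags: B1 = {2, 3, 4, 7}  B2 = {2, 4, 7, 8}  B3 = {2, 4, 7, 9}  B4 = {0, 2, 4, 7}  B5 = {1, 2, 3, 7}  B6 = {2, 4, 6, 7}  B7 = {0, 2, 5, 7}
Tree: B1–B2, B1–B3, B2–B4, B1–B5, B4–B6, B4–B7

Yes; width 3.

Checking the three conditions: (i) the bags cover all of {0, 1, 2, 3, 4, 5, 6, 7, 8, 9}; (ii) for each edge, some bag contains both endpoints; (iii) the bags containing any fixed vertex form a subtree. All hold, so the decomposition is valid with width 4 − 1 = 3.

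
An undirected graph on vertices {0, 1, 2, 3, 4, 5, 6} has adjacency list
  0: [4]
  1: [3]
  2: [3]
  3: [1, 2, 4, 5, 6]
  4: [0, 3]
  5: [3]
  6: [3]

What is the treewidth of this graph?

A width-1 tree decomposition is:
Bags: B1 = {0, 4}  B2 = {3, 4}  B3 = {2, 3}  B4 = {3, 6}  B5 = {3, 5}  B6 = {1, 3}
Tree: B1–B2, B2–B3, B2–B4, B4–B5, B3–B6
The largest bag has 2 vertices, giving width 1; this decomposition certifies tw(G) ≤ 1. Any graph with an edge has treewidth ≥ 1, and G has the edge 0–4. Combining the bounds, tw(G) = 1.

1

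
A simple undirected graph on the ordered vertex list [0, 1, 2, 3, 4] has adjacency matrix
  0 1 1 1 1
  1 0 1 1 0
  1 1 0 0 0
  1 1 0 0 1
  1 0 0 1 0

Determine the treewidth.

A width-2 tree decomposition is:
Bags: B1 = {0, 1, 3}  B2 = {0, 3, 4}  B3 = {0, 1, 2}
Tree: B1–B2, B1–B3
Every bag has size at most 3, so the width is 3 − 1 = 2 and tw(G) ≤ 2. Conversely, {0, 1, 2} is a clique of size 3, and the vertices of any clique must share a bag in every tree decomposition; so some bag has ≥ 3 vertices and tw(G) ≥ 2. Combining the bounds, tw(G) = 2.

2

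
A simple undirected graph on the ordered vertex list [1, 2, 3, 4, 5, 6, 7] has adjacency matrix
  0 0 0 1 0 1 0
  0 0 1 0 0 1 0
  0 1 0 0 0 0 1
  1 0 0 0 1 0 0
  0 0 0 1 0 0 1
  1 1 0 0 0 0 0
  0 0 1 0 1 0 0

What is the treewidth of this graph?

A width-2 tree decomposition is:
Bags: B1 = {2, 3, 7}  B2 = {2, 6, 7}  B3 = {1, 6, 7}  B4 = {1, 4, 7}  B5 = {4, 5, 7}
Tree: B1–B2, B2–B3, B3–B4, B4–B5
The largest bag has 3 vertices, giving width 2; this decomposition certifies tw(G) ≤ 2. For the lower bound, G contains the cycle 7–3–2–6–1–4–5–7, so G is not a forest; only forests have treewidth ≤ 1, hence tw(G) ≥ 2. Hence tw(G) = 2 exactly.

2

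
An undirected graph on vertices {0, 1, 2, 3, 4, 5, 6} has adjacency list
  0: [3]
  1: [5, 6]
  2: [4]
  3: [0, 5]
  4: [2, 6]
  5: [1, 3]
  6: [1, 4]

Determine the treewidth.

1

A width-1 tree decomposition is:
Bags: B1 = {2, 4}  B2 = {4, 6}  B3 = {1, 6}  B4 = {1, 5}  B5 = {3, 5}  B6 = {0, 3}
Tree: B1–B2, B2–B3, B3–B4, B4–B5, B5–B6
The largest bag has 2 vertices, giving width 1; this decomposition certifies tw(G) ≤ 1. Since G has at least one edge (e.g. 2–4), it is not an edgeless graph, so tw(G) ≥ 1. Hence tw(G) = 1 exactly.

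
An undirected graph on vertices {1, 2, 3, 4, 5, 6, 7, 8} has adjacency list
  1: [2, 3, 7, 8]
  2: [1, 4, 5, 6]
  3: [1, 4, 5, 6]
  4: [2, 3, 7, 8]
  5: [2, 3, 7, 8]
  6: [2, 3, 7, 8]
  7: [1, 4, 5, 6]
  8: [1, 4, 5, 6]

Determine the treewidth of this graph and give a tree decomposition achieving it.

Every bag has size at most 5, so the width is 5 − 1 = 4 and tw(G) ≤ 4. For the lower bound: the 5 vertex sets {5,7}, {4,8}, {1,3}, {2}, {6} are disjoint, each induces a connected subgraph, and every pair is joined by at least one edge of G. Contracting each set to a single vertex therefore yields K_{5} as a minor, and since treewidth is minor-monotone, tw(G) ≥ tw(K_{5}) = 4. The upper and lower bounds meet at 4, so that is the treewidth.

Treewidth 4.
One optimal decomposition is:
Bags: B1 = {2, 3, 5, 7, 8}  B2 = {2, 3, 4, 7, 8}  B3 = {1, 2, 3, 7, 8}  B4 = {2, 3, 6, 7, 8}
Tree: B1–B2, B2–B3, B3–B4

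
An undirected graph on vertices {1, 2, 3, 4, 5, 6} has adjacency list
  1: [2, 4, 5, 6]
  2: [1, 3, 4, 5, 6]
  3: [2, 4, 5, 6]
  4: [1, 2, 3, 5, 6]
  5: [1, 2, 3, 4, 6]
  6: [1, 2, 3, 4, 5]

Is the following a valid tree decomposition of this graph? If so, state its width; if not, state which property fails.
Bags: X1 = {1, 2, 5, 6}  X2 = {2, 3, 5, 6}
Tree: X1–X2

A tree decomposition must satisfy three properties: every vertex lies in some bag; for every edge, both endpoints lie together in some bag; and for every vertex, the bags containing it form a connected subtree. Here vertex 4 appears in no bag, so the decomposition is invalid.

No — vertex 4 appears in no bag.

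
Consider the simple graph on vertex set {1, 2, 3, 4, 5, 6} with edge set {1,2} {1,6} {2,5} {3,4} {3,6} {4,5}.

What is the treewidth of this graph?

2

A width-2 tree decomposition is:
Bags: B1 = {1, 2, 6}  B2 = {2, 5, 6}  B3 = {4, 5, 6}  B4 = {3, 4, 6}
Tree: B1–B2, B2–B3, B3–B4
Every bag has size at most 3, so the width is 3 − 1 = 2 and tw(G) ≤ 2. The edges 6–1–2–5–4–3–6 form a cycle, so G is not a tree and its treewidth is at least 2. Hence tw(G) = 2 exactly.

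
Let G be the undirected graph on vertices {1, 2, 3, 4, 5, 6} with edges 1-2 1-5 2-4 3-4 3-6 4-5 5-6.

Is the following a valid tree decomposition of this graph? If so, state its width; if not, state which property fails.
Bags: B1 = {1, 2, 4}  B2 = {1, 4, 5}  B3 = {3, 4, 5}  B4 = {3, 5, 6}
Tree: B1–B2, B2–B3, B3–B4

Every vertex of G appears in some bag (union = {1, 2, 3, 4, 5, 6}); every edge is covered by a bag; and for each vertex v the set of bags containing v is connected in the bag tree. The decomposition is therefore valid. The largest bag has 3 vertices, so the width is 2.

Yes; width 2.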